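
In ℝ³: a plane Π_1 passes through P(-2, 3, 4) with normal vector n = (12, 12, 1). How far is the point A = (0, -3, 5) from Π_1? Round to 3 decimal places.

2.765

Π_1: n·r = n·P gives 12x + 12y + z = 16.
n·A − d = (12)·(0) + (12)·(-3) + (1)·(5) − 16 = -47; |n| = √289.
Distance = |-47| / √289 = 47/√289 ≈ 2.765.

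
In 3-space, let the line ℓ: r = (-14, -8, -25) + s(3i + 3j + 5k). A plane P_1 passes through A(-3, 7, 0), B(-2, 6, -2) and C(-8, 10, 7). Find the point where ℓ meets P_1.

AB = (1, -1, -2), AC = (-5, 3, 7); a normal to P_1 is AB × AC = (-1, 3, -2).
Using A: P_1 has equation -x + 3y - 2z = 24.
Substitute r = (-14, -8, -25) + t(3, 3, 5) into the plane: 40 + (-4)t = 24, so t = 4.
Intersection: (-14, -8, -25) + 4·(3, 3, 5) = (-2, 4, -5).

(-2, 4, -5)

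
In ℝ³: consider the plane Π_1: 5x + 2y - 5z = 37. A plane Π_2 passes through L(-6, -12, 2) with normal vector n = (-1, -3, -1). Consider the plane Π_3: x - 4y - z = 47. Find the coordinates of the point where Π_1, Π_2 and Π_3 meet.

(-1, -9, -12)

Π_2: n·r = n·L gives -x - 3y - z = 40.
Solving the 3×3 linear system 5x + 2y - 5z = 37, -x - 3y - z = 40, x - 4y - z = 47 (e.g. by elimination or Cramer's rule, determinant = -44) gives (-1, -9, -12).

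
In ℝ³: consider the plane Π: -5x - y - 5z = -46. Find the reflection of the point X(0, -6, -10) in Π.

(20, -2, 10)

λ = (n·X − d)/|n|² = (56 − (-46))/51 = 2.
Reflection = X − 2λn = (0, -6, -10) − 4·(-5, -1, -5) = (20, -2, 10).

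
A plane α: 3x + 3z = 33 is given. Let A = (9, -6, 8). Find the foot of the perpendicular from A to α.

(6, -6, 5)

Foot = A − λn with λ = (n·A − d)/|n|² = (51 − 33)/18 = 1.
Foot = (9, -6, 8) − 1·(3, 0, 3) = (6, -6, 5).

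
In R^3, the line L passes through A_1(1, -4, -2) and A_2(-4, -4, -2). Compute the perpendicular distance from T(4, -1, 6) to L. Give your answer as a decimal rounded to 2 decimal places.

A direction vector for L is A_2 − A_1 = (-5, 0, 0).
Taking (1, -4, -2) on L with direction v = (-5, 0, 0): w = T − (1, -4, -2) = (3, 3, 8), and w × v = (0, -40, 15).
Distance = |w × v| / |v| = √1825 / √25 ≈ 8.54.

8.54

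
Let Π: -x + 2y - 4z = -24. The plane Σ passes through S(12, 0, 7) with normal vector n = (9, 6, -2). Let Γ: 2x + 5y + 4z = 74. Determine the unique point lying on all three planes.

(8, 6, 7)

Σ: n·r = n·S gives 9x + 6y - 2z = 94.
Solving the 3×3 linear system -x + 2y - 4z = -24, 9x + 6y - 2z = 94, 2x + 5y + 4z = 74 (e.g. by elimination or Cramer's rule, determinant = -246) gives (8, 6, 7).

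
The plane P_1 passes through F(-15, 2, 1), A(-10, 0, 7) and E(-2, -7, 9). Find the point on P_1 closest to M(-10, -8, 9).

FA = (5, -2, 6), FE = (13, -9, 8); a normal to P_1 is FA × FE = (38, 38, -19).
Using F: P_1 has equation 38x + 38y - 19z = -513.
Foot = M − λn with λ = (n·M − d)/|n|² = (-855 − (-513))/3249 = -2/19.
Foot = (-10, -8, 9) − (-2/19)·(38, 38, -19) = (-6, -4, 7).

(-6, -4, 7)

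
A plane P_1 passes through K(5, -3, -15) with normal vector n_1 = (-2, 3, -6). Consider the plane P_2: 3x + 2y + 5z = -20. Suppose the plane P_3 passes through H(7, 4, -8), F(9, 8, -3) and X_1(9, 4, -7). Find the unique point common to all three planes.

(-1, 9, -7)

P_1: n_1·r = n_1·K gives -2x + 3y - 6z = 71.
HF = (2, 4, 5), HX_1 = (2, 0, 1); a normal to P_3 is HF × HX_1 = (4, 8, -8).
Using H: P_3 has equation 4x + 8y - 8z = 124.
Solving the 3×3 linear system -2x + 3y - 6z = 71, 3x + 2y + 5z = -20, 4x + 8y - 8z = 124 (e.g. by elimination or Cramer's rule, determinant = 148) gives (-1, 9, -7).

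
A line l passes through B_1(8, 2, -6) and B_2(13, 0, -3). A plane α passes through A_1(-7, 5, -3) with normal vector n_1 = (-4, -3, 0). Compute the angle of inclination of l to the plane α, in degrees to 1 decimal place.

27.0

A direction vector for l is B_2 − B_1 = (5, -2, 3).
α: n_1·r = n_1·A_1 gives -4x - 3y = 13.
sin θ = |n·v| / (|n||v|) = |-14| / (√25 · √38) = 0.45422.
θ ≈ 27.0°.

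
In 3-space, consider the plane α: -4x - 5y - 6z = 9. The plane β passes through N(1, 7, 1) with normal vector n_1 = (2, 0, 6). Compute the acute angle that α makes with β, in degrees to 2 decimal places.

β: n_1·r = n_1·N gives 2x + 6z = 8.
cos θ = |n₁·n₂| / (|n₁||n₂|) = |-44| / (√77 · √40).
θ = arccos(0.79282) ≈ 37.55°.

37.55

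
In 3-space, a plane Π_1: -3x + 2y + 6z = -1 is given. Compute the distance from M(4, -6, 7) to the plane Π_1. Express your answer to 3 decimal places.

2.714

n·M − d = (-3)·(4) + (2)·(-6) + (6)·(7) − (-1) = 19; |n| = √49.
Distance = |19| / √49 = 19/√49 ≈ 2.714.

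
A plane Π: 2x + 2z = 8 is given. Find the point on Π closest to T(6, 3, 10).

(0, 3, 4)

Foot = T − λn with λ = (n·T − d)/|n|² = (32 − 8)/8 = 3.
Foot = (6, 3, 10) − 3·(2, 0, 2) = (0, 3, 4).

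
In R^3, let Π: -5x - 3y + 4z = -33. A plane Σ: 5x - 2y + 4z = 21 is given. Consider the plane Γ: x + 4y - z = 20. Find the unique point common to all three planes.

Solving the 3×3 linear system -5x - 3y + 4z = -33, 5x - 2y + 4z = 21, x + 4y - z = 20 (e.g. by elimination or Cramer's rule, determinant = 131) gives (5, 4, 1).

(5, 4, 1)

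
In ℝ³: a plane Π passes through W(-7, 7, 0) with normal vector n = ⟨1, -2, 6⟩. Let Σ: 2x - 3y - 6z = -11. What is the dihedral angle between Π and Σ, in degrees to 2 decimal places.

51.34

Π: n·r = n·W gives x - 2y + 6z = -21.
cos θ = |n₁·n₂| / (|n₁||n₂|) = |-28| / (√41 · √49).
θ = arccos(0.62470) ≈ 51.34°.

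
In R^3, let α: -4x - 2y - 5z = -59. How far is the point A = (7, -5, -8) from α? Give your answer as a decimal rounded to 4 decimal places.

12.0748

n·A − d = (-4)·(7) + (-2)·(-5) + (-5)·(-8) − (-59) = 81; |n| = √45.
Distance = |81| / √45 = 81/√45 ≈ 12.0748.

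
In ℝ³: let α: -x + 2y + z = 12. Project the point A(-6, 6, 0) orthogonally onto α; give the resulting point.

Foot = A − λn with λ = (n·A − d)/|n|² = (18 − 12)/6 = 1.
Foot = (-6, 6, 0) − 1·(-1, 2, 1) = (-5, 4, -1).

(-5, 4, -1)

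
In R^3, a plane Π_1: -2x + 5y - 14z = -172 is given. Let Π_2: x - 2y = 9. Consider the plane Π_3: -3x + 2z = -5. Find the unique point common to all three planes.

(9, 0, 11)

Solving the 3×3 linear system -2x + 5y - 14z = -172, x - 2y = 9, -3x + 2z = -5 (e.g. by elimination or Cramer's rule, determinant = 82) gives (9, 0, 11).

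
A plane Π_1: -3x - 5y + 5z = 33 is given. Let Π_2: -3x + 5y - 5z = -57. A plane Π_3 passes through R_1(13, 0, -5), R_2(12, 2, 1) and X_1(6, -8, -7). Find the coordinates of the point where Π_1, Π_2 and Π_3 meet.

(4, -4, 5)

R_1R_2 = (-1, 2, 6), R_1X_1 = (-7, -8, -2); a normal to Π_3 is R_1R_2 × R_1X_1 = (44, -44, 22).
Using R_1: Π_3 has equation 44x - 44y + 22z = 462.
Solving the 3×3 linear system -3x - 5y + 5z = 33, -3x + 5y - 5z = -57, 44x - 44y + 22z = 462 (e.g. by elimination or Cramer's rule, determinant = 660) gives (4, -4, 5).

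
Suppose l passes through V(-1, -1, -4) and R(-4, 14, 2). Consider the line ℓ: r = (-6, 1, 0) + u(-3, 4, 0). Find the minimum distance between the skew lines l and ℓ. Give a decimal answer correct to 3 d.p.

4.843

A direction vector for l is R − V = (-3, 15, 6).
Common perpendicular direction n = (-3, 15, 6) × (-3, 4, 0) = (-24, -18, 33).
With w = (-6, 1, 0) − (-1, -1, -4) = (-5, 2, 4), w · n = 216.
Distance = |w · n| / |n| = |216| / √1989 ≈ 4.843.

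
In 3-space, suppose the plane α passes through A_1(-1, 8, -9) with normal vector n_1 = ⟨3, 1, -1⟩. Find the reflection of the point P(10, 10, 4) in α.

α: n_1·r = n_1·A_1 gives 3x + y - z = 14.
λ = (n·P − d)/|n|² = (36 − 14)/11 = 2.
Reflection = P − 2λn = (10, 10, 4) − 4·(3, 1, -1) = (-2, 6, 8).

(-2, 6, 8)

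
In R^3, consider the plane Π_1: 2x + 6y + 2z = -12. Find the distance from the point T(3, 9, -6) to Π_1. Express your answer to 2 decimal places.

n·T − d = (2)·(3) + (6)·(9) + (2)·(-6) − (-12) = 60; |n| = √44.
Distance = |60| / √44 = 60/√44 ≈ 9.05.

9.05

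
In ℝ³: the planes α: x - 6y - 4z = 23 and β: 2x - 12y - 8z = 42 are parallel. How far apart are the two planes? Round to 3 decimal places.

Rescale β by 1/2: x - 6y - 4z = 21. Then distance = |23 − 21| / √53 ≈ 0.275.

0.275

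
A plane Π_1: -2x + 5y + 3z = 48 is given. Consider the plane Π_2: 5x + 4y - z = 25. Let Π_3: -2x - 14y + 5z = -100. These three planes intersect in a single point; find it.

Solving the 3×3 linear system -2x + 5y + 3z = 48, 5x + 4y - z = 25, -2x - 14y + 5z = -100 (e.g. by elimination or Cramer's rule, determinant = -313) gives (-1, 8, 2).

(-1, 8, 2)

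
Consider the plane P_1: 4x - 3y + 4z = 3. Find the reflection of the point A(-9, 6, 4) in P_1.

λ = (n·A − d)/|n|² = (-38 − 3)/41 = -1.
Reflection = A − 2λn = (-9, 6, 4) − (-2)·(4, -3, 4) = (-1, 0, 12).

(-1, 0, 12)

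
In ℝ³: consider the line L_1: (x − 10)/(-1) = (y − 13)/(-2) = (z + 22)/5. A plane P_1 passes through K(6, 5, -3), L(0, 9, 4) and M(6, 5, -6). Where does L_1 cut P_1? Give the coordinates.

(6, 5, -2)

L_1 has direction (-1, -2, 5) through (10, 13, -22).
KL = (-6, 4, 7), KM = (0, 0, -3); a normal to P_1 is KL × KM = (-12, -18, 0).
Using K: P_1 has equation -12x - 18y = -162.
Substitute r = (10, 13, -22) + t(-1, -2, 5) into the plane: -354 + 48t = -162, so t = 4.
Intersection: (10, 13, -22) + 4·(-1, -2, 5) = (6, 5, -2).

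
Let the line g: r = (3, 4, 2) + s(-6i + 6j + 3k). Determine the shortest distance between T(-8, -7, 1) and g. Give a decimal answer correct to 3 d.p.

15.585

Taking (3, 4, 2) on g with direction v = (-6, 6, 3): w = T − (3, 4, 2) = (-11, -11, -1), and w × v = (-27, 39, -132).
Distance = |w × v| / |v| = √19674 / √81 ≈ 15.585.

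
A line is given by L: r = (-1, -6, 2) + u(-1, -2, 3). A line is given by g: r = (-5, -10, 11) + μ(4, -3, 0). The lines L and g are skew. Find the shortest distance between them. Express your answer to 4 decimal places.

Common perpendicular direction n = (-1, -2, 3) × (4, -3, 0) = (9, 12, 11).
With w = (-5, -10, 11) − (-1, -6, 2) = (-4, -4, 9), w · n = 15.
Distance = |w · n| / |n| = |15| / √346 ≈ 0.8064.

0.8064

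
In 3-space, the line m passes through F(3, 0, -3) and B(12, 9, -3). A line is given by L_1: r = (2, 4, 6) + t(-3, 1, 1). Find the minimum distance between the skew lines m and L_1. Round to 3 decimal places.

A direction vector for m is B − F = (9, 9, 0).
Common perpendicular direction n = (9, 9, 0) × (-3, 1, 1) = (9, -9, 36).
With w = (2, 4, 6) − (3, 0, -3) = (-1, 4, 9), w · n = 279.
Distance = |w · n| / |n| = |279| / √1458 ≈ 7.307.

7.307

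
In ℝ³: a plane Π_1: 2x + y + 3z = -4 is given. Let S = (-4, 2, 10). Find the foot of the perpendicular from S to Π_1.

Foot = S − λn with λ = (n·S − d)/|n|² = (24 − (-4))/14 = 2.
Foot = (-4, 2, 10) − 2·(2, 1, 3) = (-8, 0, 4).

(-8, 0, 4)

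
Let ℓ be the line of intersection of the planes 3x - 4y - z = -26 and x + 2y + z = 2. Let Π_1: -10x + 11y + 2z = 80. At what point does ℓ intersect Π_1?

Direction of ℓ: (3, -4, -1) × (1, 2, 1) = (-2, -4, 10).
A point on ℓ: solving the two plane equations with x = -3 gives (-3, 6, -7).
Substitute r = (-3, 6, -7) + t(-2, -4, 10) into the plane: 82 + (-4)t = 80, so t = 1/2.
Intersection: (-3, 6, -7) + (1/2)·(-2, -4, 10) = (-4, 4, -2).

(-4, 4, -2)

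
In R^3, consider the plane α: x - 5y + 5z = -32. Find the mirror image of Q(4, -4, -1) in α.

(2, 6, -11)

λ = (n·Q − d)/|n|² = (19 − (-32))/51 = 1.
Reflection = Q − 2λn = (4, -4, -1) − 2·(1, -5, 5) = (2, 6, -11).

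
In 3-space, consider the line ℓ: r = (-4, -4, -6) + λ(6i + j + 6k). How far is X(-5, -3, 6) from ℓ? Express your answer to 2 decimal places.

Taking (-4, -4, -6) on ℓ with direction v = (6, 1, 6): w = X − (-4, -4, -6) = (-1, 1, 12), and w × v = (-6, 78, -7).
Distance = |w × v| / |v| = √6169 / √73 ≈ 9.19.

9.19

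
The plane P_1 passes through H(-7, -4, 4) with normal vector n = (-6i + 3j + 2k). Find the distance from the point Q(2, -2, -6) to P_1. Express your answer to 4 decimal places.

P_1: n·r = n·H gives -6x + 3y + 2z = 38.
n·Q − d = (-6)·(2) + (3)·(-2) + (2)·(-6) − 38 = -68; |n| = √49.
Distance = |-68| / √49 = 68/√49 ≈ 9.7143.

9.7143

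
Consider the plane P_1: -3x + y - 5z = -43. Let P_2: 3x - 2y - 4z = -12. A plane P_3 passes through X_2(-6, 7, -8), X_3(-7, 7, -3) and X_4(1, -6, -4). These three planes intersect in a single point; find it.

X_2X_3 = (-1, 0, 5), X_2X_4 = (7, -13, 4); a normal to P_3 is X_2X_3 × X_2X_4 = (65, 39, 13).
Using X_2: P_3 has equation 65x + 39y + 13z = -221.
Solving the 3×3 linear system -3x + y - 5z = -43, 3x - 2y - 4z = -12, 65x + 39y + 13z = -221 (e.g. by elimination or Cramer's rule, determinant = -1924) gives (0, -8, 7).

(0, -8, 7)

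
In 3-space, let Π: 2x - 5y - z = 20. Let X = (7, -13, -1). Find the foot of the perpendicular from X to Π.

(3, -3, 1)

Foot = X − λn with λ = (n·X − d)/|n|² = (80 − 20)/30 = 2.
Foot = (7, -13, -1) − 2·(2, -5, -1) = (3, -3, 1).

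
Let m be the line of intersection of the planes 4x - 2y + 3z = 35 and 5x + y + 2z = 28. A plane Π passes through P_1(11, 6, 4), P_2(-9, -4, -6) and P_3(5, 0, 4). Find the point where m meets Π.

(4, -2, 5)

Direction of m: (4, -2, 3) × (5, 1, 2) = (-7, 7, 14).
A point on m: solving the two plane equations with x = 2 gives (2, 0, 9).
P_1P_2 = (-20, -10, -10), P_1P_3 = (-6, -6, 0); a normal to Π is P_1P_2 × P_1P_3 = (-60, 60, 60).
Using P_1: Π has equation -60x + 60y + 60z = -60.
Substitute r = (2, 0, 9) + t(-7, 7, 14) into the plane: 420 + 1680t = -60, so t = -2/7.
Intersection: (2, 0, 9) + (-2/7)·(-7, 7, 14) = (4, -2, 5).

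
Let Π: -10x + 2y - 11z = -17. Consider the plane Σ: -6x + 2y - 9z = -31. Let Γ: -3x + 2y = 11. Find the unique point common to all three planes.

Solving the 3×3 linear system -10x + 2y - 11z = -17, -6x + 2y - 9z = -31, -3x + 2y = 11 (e.g. by elimination or Cramer's rule, determinant = -60) gives (-7, -5, 7).

(-7, -5, 7)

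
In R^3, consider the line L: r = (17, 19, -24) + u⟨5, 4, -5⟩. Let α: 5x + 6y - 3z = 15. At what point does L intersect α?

Substitute r = (17, 19, -24) + t(5, 4, -5) into the plane: 271 + 64t = 15, so t = -4.
Intersection: (17, 19, -24) + (-4)·(5, 4, -5) = (-3, 3, -4).

(-3, 3, -4)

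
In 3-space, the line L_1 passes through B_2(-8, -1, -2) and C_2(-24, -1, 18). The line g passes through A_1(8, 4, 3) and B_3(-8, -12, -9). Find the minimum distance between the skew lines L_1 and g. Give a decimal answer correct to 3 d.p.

A direction vector for L_1 is C_2 − B_2 = (-16, 0, 20).
A direction vector for g is B_3 − A_1 = (-16, -16, -12).
Common perpendicular direction n = (-16, 0, 20) × (-16, -16, -12) = (320, -512, 256).
With w = (8, 4, 3) − (-8, -1, -2) = (16, 5, 5), w · n = 3840.
Distance = |w · n| / |n| = |3840| / √430080 ≈ 5.855.

5.855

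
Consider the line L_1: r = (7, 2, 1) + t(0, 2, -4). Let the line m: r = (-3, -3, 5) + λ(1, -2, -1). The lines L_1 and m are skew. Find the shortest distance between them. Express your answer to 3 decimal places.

Common perpendicular direction n = (0, 2, -4) × (1, -2, -1) = (-10, -4, -2).
With w = (-3, -3, 5) − (7, 2, 1) = (-10, -5, 4), w · n = 112.
Distance = |w · n| / |n| = |112| / √120 ≈ 10.224.

10.224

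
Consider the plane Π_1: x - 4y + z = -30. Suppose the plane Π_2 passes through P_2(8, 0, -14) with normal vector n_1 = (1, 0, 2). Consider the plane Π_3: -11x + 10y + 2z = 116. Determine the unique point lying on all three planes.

Π_2: n_1·r = n_1·P_2 gives x + 2z = -20.
Solving the 3×3 linear system x - 4y + z = -30, x + 2z = -20, -11x + 10y + 2z = 116 (e.g. by elimination or Cramer's rule, determinant = 86) gives (-8, 4, -6).

(-8, 4, -6)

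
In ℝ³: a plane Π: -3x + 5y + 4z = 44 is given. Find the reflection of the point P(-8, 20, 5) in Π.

λ = (n·P − d)/|n|² = (144 − 44)/50 = 2.
Reflection = P − 2λn = (-8, 20, 5) − 4·(-3, 5, 4) = (4, 0, -11).

(4, 0, -11)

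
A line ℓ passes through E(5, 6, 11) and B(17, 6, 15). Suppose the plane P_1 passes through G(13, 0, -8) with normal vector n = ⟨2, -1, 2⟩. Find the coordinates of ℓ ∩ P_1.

(-1, 6, 9)

A direction vector for ℓ is B − E = (12, 0, 4).
P_1: n·r = n·G gives 2x - y + 2z = 10.
Substitute r = (5, 6, 11) + t(12, 0, 4) into the plane: 26 + 32t = 10, so t = -1/2.
Intersection: (5, 6, 11) + (-1/2)·(12, 0, 4) = (-1, 6, 9).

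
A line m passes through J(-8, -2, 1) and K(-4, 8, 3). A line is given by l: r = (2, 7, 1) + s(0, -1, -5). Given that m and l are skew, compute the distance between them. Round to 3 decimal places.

A direction vector for m is K − J = (4, 10, 2).
Common perpendicular direction n = (4, 10, 2) × (0, -1, -5) = (-48, 20, -4).
With w = (2, 7, 1) − (-8, -2, 1) = (10, 9, 0), w · n = -300.
Distance = |w · n| / |n| = |-300| / √2720 ≈ 5.752.

5.752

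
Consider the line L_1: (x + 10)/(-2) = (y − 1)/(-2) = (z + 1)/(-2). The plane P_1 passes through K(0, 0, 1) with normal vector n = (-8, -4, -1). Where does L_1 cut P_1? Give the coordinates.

(-4, 7, 5)

L_1 has direction (-2, -2, -2) through (-10, 1, -1).
P_1: n·r = n·K gives -8x - 4y - z = -1.
Substitute r = (-10, 1, -1) + t(-2, -2, -2) into the plane: 77 + 26t = -1, so t = -3.
Intersection: (-10, 1, -1) + (-3)·(-2, -2, -2) = (-4, 7, 5).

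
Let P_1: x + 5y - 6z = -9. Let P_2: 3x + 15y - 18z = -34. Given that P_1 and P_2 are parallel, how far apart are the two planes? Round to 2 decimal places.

Rescale P_2 by 1/3: x + 5y - 6z = -34/3. Then distance = |-9 − (-34/3)| / √62 ≈ 0.30.

0.30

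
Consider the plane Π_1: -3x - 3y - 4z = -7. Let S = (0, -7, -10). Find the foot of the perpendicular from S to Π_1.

(6, -1, -2)

Foot = S − λn with λ = (n·S − d)/|n|² = (61 − (-7))/34 = 2.
Foot = (0, -7, -10) − 2·(-3, -3, -4) = (6, -1, -2).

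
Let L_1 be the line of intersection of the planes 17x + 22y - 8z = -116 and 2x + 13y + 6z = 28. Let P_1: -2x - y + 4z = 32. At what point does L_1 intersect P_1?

Direction of L_1: (17, 22, -8) × (2, 13, 6) = (236, -118, 177).
A point on L_1: solving the two plane equations with x = -16 gives (-16, 6, -3).
Substitute r = (-16, 6, -3) + t(236, -118, 177) into the plane: 14 + 354t = 32, so t = 3/59.
Intersection: (-16, 6, -3) + (3/59)·(236, -118, 177) = (-4, 0, 6).

(-4, 0, 6)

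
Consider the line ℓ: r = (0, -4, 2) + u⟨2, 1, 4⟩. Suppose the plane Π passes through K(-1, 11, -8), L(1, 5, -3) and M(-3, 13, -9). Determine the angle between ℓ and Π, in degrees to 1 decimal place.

KL = (2, -6, 5), KM = (-2, 2, -1); a normal to Π is KL × KM = (-4, -8, -8).
Using K: Π has equation -4x - 8y - 8z = -20.
sin θ = |n·v| / (|n||v|) = |-48| / (√144 · √21) = 0.87287.
θ ≈ 60.8°.

60.8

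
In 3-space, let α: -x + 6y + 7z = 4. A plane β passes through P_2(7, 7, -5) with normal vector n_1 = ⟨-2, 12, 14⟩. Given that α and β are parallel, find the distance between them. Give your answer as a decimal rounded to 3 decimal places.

0.431

β: n_1·r = n_1·P_2 gives -2x + 12y + 14z = 0.
Rescale β by 1/2: -x + 6y + 7z = 0. Then distance = |4 − 0| / √86 ≈ 0.431.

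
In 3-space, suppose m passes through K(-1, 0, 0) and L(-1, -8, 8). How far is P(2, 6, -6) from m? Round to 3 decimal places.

3.000

A direction vector for m is L − K = (0, -8, 8).
Taking (-1, 0, 0) on m with direction v = (0, -8, 8): w = P − (-1, 0, 0) = (3, 6, -6), and w × v = (0, -24, -24).
Distance = |w × v| / |v| = √1152 / √128 ≈ 3.000.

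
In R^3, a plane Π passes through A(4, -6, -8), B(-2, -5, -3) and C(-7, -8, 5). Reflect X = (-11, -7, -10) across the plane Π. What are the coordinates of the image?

AB = (-6, 1, 5), AC = (-11, -2, 13); a normal to Π is AB × AC = (23, 23, 23).
Using A: Π has equation 23x + 23y + 23z = -230.
λ = (n·X − d)/|n|² = (-644 − (-230))/1587 = -6/23.
Reflection = X − 2λn = (-11, -7, -10) − (-12/23)·(23, 23, 23) = (1, 5, 2).

(1, 5, 2)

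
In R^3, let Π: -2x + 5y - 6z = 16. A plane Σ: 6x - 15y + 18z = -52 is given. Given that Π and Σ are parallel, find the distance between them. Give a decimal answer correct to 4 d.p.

Rescale Σ by 1/(-3): -2x + 5y - 6z = 52/3. Then distance = |16 − (52/3)| / √65 ≈ 0.1654.

0.1654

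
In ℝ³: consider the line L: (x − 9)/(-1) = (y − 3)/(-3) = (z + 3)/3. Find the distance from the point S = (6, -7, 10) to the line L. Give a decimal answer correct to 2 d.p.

2.27

L has direction (-1, -3, 3) through (9, 3, -3).
Taking (9, 3, -3) on L with direction v = (-1, -3, 3): w = S − (9, 3, -3) = (-3, -10, 13), and w × v = (9, -4, -1).
Distance = |w × v| / |v| = √98 / √19 ≈ 2.27.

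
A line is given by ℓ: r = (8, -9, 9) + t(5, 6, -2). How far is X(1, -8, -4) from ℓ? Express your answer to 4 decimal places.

14.7940

Taking (8, -9, 9) on ℓ with direction v = (5, 6, -2): w = X − (8, -9, 9) = (-7, 1, -13), and w × v = (76, -79, -47).
Distance = |w × v| / |v| = √14226 / √65 ≈ 14.7940.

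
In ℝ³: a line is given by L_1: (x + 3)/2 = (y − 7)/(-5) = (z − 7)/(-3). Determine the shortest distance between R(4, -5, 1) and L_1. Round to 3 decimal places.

2.503

L_1 has direction (2, -5, -3) through (-3, 7, 7).
Taking (-3, 7, 7) on L_1 with direction v = (2, -5, -3): w = R − (-3, 7, 7) = (7, -12, -6), and w × v = (6, 9, -11).
Distance = |w × v| / |v| = √238 / √38 ≈ 2.503.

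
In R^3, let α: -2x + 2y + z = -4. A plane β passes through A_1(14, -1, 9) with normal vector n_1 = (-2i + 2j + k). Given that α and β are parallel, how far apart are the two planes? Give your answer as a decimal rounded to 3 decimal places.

β: n_1·r = n_1·A_1 gives -2x + 2y + z = -21.
Same normal n = (-2, 2, 1) with |n| = √9; distance = |-4 − (-21)| / |n| = 17/√9 ≈ 5.667.

5.667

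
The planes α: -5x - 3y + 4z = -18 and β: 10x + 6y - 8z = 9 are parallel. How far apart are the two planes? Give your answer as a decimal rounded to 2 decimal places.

Rescale β by 1/(-2): -5x - 3y + 4z = -9/2. Then distance = |-18 − (-9/2)| / √50 ≈ 1.91.

1.91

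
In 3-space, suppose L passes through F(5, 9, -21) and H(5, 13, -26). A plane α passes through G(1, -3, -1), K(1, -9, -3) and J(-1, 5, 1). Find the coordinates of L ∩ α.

(5, -7, -1)

A direction vector for L is H − F = (0, 4, -5).
GK = (0, -6, -2), GJ = (-2, 8, 2); a normal to α is GK × GJ = (4, 4, -12).
Using G: α has equation 4x + 4y - 12z = 4.
Substitute r = (5, 9, -21) + t(0, 4, -5) into the plane: 308 + 76t = 4, so t = -4.
Intersection: (5, 9, -21) + (-4)·(0, 4, -5) = (5, -7, -1).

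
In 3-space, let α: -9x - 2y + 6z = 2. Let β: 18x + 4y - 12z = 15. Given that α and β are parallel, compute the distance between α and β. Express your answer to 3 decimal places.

0.864

Rescale β by 1/(-2): -9x - 2y + 6z = -15/2. Then distance = |2 − (-15/2)| / √121 ≈ 0.864.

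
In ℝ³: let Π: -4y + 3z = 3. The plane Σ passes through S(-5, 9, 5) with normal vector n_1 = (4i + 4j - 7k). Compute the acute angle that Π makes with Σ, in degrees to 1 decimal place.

Σ: n_1·r = n_1·S gives 4x + 4y - 7z = -19.
cos θ = |n₁·n₂| / (|n₁||n₂|) = |-37| / (√25 · √81).
θ = arccos(0.82222) ≈ 34.7°.

34.7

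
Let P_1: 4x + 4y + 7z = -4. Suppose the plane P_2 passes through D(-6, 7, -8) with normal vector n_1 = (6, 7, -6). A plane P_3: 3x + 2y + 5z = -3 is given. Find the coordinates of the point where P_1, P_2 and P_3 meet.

P_2: n_1·r = n_1·D gives 6x + 7y - 6z = 61.
Solving the 3×3 linear system 4x + 4y + 7z = -4, 6x + 7y - 6z = 61, 3x + 2y + 5z = -3 (e.g. by elimination or Cramer's rule, determinant = -67) gives (5, 1, -4).

(5, 1, -4)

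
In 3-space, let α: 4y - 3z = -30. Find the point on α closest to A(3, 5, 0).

Foot = A − λn with λ = (n·A − d)/|n|² = (20 − (-30))/25 = 2.
Foot = (3, 5, 0) − 2·(0, 4, -3) = (3, -3, 6).

(3, -3, 6)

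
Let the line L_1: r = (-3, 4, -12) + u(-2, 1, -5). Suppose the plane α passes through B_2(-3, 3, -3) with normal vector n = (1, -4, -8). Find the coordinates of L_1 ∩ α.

α: n·r = n·B_2 gives x - 4y - 8z = 9.
Substitute r = (-3, 4, -12) + t(-2, 1, -5) into the plane: 77 + 34t = 9, so t = -2.
Intersection: (-3, 4, -12) + (-2)·(-2, 1, -5) = (1, 2, -2).

(1, 2, -2)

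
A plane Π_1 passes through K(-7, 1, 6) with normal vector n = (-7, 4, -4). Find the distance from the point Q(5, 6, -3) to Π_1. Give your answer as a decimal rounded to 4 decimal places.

Π_1: n·r = n·K gives -7x + 4y - 4z = 29.
n·Q − d = (-7)·(5) + (4)·(6) + (-4)·(-3) − 29 = -28; |n| = √81.
Distance = |-28| / √81 = 28/√81 ≈ 3.1111.

3.1111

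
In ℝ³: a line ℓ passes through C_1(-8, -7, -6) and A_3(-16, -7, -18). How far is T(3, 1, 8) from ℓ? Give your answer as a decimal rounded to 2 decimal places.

A direction vector for ℓ is A_3 − C_1 = (-8, 0, -12).
Taking (-8, -7, -6) on ℓ with direction v = (-8, 0, -12): w = T − (-8, -7, -6) = (11, 8, 14), and w × v = (-96, 20, 64).
Distance = |w × v| / |v| = √13712 / √208 ≈ 8.12.

8.12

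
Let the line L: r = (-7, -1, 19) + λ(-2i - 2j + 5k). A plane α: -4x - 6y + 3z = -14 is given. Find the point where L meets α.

Substitute r = (-7, -1, 19) + t(-2, -2, 5) into the plane: 91 + 35t = -14, so t = -3.
Intersection: (-7, -1, 19) + (-3)·(-2, -2, 5) = (-1, 5, 4).

(-1, 5, 4)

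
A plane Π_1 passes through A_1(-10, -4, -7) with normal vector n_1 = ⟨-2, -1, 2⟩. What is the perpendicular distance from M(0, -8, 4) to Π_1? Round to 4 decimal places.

Π_1: n_1·r = n_1·A_1 gives -2x - y + 2z = 10.
n·M − d = (-2)·(0) + (-1)·(-8) + (2)·(4) − 10 = 6; |n| = √9.
Distance = |6| / √9 = 6/√9 ≈ 2.0000.

2.0000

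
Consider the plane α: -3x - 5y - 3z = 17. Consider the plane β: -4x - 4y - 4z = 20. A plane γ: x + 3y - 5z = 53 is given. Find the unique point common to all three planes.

(6, -1, -10)

Solving the 3×3 linear system -3x - 5y - 3z = 17, -4x - 4y - 4z = 20, x + 3y - 5z = 53 (e.g. by elimination or Cramer's rule, determinant = 48) gives (6, -1, -10).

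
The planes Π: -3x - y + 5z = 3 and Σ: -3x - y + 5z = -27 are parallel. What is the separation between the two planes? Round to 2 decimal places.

Same normal n = (-3, -1, 5) with |n| = √35; distance = |3 − (-27)| / |n| = 30/√35 ≈ 5.07.

5.07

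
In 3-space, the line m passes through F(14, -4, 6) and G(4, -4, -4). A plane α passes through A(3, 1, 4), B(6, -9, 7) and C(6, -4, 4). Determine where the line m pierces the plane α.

(9, -4, 1)

A direction vector for m is G − F = (-10, 0, -10).
AB = (3, -10, 3), AC = (3, -5, 0); a normal to α is AB × AC = (15, 9, 15).
Using A: α has equation 15x + 9y + 15z = 114.
Substitute r = (14, -4, 6) + t(-10, 0, -10) into the plane: 264 + (-300)t = 114, so t = 1/2.
Intersection: (14, -4, 6) + (1/2)·(-10, 0, -10) = (9, -4, 1).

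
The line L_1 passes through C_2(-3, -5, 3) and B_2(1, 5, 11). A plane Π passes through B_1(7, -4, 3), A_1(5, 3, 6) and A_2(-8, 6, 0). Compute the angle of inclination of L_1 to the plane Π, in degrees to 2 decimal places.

1.30

A direction vector for L_1 is B_2 − C_2 = (4, 10, 8).
B_1A_1 = (-2, 7, 3), B_1A_2 = (-15, 10, -3); a normal to Π is B_1A_1 × B_1A_2 = (-51, -51, 85).
Using B_1: Π has equation -51x - 51y + 85z = 102.
sin θ = |n·v| / (|n||v|) = |-34| / (√12427 · √180) = 0.02273.
θ ≈ 1.30°.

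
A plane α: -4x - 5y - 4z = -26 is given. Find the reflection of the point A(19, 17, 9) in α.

(-5, -13, -15)

λ = (n·A − d)/|n|² = (-197 − (-26))/57 = -3.
Reflection = A − 2λn = (19, 17, 9) − (-6)·(-4, -5, -4) = (-5, -13, -15).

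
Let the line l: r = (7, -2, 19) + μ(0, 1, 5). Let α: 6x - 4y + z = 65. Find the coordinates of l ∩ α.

Substitute r = (7, -2, 19) + t(0, 1, 5) into the plane: 69 + 1t = 65, so t = -4.
Intersection: (7, -2, 19) + (-4)·(0, 1, 5) = (7, -6, -1).

(7, -6, -1)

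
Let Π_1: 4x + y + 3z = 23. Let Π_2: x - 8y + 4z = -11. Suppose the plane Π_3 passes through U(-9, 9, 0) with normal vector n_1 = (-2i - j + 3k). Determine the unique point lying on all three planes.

Π_3: n_1·r = n_1·U gives -2x - y + 3z = 9.
Solving the 3×3 linear system 4x + y + 3z = 23, x - 8y + 4z = -11, -2x - y + 3z = 9 (e.g. by elimination or Cramer's rule, determinant = -142) gives (1, 4, 5).

(1, 4, 5)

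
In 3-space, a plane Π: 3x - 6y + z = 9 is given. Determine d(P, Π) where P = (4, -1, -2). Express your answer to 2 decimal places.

1.03

n·P − d = (3)·(4) + (-6)·(-1) + (1)·(-2) − 9 = 7; |n| = √46.
Distance = |7| / √46 = 7/√46 ≈ 1.03.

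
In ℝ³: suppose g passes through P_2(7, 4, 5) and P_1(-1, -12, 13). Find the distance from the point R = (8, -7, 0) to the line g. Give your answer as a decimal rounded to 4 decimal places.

10.2144

A direction vector for g is P_1 − P_2 = (-8, -16, 8).
Taking (7, 4, 5) on g with direction v = (-8, -16, 8): w = R − (7, 4, 5) = (1, -11, -5), and w × v = (-168, 32, -104).
Distance = |w × v| / |v| = √40064 / √384 ≈ 10.2144.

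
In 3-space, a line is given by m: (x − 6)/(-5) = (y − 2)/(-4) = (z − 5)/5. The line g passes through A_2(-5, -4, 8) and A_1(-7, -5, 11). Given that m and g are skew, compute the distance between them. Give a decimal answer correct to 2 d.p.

m has direction (-5, -4, 5) through (6, 2, 5).
A direction vector for g is A_1 − A_2 = (-2, -1, 3).
Common perpendicular direction n = (-5, -4, 5) × (-2, -1, 3) = (-7, 5, -3).
With w = (-5, -4, 8) − (6, 2, 5) = (-11, -6, 3), w · n = 38.
Distance = |w · n| / |n| = |38| / √83 ≈ 4.17.

4.17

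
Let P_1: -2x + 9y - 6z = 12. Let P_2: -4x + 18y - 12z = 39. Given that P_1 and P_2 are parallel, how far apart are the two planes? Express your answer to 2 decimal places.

Rescale P_2 by 1/2: -2x + 9y - 6z = 39/2. Then distance = |12 − (39/2)| / √121 ≈ 0.68.

0.68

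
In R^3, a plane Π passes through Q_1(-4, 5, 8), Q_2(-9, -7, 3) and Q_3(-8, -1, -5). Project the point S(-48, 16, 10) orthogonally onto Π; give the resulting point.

Q_1Q_2 = (-5, -12, -5), Q_1Q_3 = (-4, -6, -13); a normal to Π is Q_1Q_2 × Q_1Q_3 = (126, -45, -18).
Using Q_1: Π has equation 126x - 45y - 18z = -873.
Foot = S − λn with λ = (n·S − d)/|n|² = (-6948 − (-873))/18225 = -1/3.
Foot = (-48, 16, 10) − (-1/3)·(126, -45, -18) = (-6, 1, 4).

(-6, 1, 4)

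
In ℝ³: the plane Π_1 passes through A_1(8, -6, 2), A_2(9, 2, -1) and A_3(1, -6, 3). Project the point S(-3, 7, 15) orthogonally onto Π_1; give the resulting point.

(-5, 2, 1)

A_1A_2 = (1, 8, -3), A_1A_3 = (-7, 0, 1); a normal to Π_1 is A_1A_2 × A_1A_3 = (8, 20, 56).
Using A_1: Π_1 has equation 8x + 20y + 56z = 56.
Foot = S − λn with λ = (n·S − d)/|n|² = (956 − 56)/3600 = 1/4.
Foot = (-3, 7, 15) − (1/4)·(8, 20, 56) = (-5, 2, 1).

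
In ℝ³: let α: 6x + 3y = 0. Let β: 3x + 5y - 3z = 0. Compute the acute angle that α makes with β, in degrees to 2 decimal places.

cos θ = |n₁·n₂| / (|n₁||n₂|) = |33| / (√45 · √43).
θ = arccos(0.75019) ≈ 41.39°.

41.39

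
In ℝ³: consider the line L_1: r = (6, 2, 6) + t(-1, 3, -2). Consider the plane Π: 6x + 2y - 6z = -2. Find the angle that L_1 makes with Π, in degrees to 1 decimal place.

21.6

sin θ = |n·v| / (|n||v|) = |12| / (√76 · √14) = 0.36788.
θ ≈ 21.6°.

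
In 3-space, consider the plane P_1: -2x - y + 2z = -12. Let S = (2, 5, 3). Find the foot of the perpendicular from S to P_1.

Foot = S − λn with λ = (n·S − d)/|n|² = (-3 − (-12))/9 = 1.
Foot = (2, 5, 3) − 1·(-2, -1, 2) = (4, 6, 1).

(4, 6, 1)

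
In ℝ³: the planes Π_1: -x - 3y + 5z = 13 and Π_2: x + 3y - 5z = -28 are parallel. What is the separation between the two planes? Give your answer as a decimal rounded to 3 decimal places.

Rescale Π_2 by 1/(-1): -x - 3y + 5z = 28. Then distance = |13 − 28| / √35 ≈ 2.535.

2.535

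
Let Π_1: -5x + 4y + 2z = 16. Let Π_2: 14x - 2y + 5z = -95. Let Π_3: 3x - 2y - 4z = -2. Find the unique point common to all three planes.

Solving the 3×3 linear system -5x + 4y + 2z = 16, 14x - 2y + 5z = -95, 3x - 2y - 4z = -2 (e.g. by elimination or Cramer's rule, determinant = 150) gives (-6, -2, -3).

(-6, -2, -3)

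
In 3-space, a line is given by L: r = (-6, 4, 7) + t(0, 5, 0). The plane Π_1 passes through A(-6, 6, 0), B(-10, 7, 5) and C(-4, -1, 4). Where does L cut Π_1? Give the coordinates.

AB = (-4, 1, 5), AC = (2, -7, 4); a normal to Π_1 is AB × AC = (39, 26, 26).
Using A: Π_1 has equation 39x + 26y + 26z = -78.
Substitute r = (-6, 4, 7) + t(0, 5, 0) into the plane: 52 + 130t = -78, so t = -1.
Intersection: (-6, 4, 7) + (-1)·(0, 5, 0) = (-6, -1, 7).

(-6, -1, 7)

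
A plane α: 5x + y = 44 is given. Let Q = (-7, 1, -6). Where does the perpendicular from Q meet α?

(8, 4, -6)

Foot = Q − λn with λ = (n·Q − d)/|n|² = (-34 − 44)/26 = -3.
Foot = (-7, 1, -6) − (-3)·(5, 1, 0) = (8, 4, -6).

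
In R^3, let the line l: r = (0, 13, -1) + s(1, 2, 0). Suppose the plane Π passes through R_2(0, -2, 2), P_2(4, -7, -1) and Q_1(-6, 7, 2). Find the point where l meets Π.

R_2P_2 = (4, -5, -3), R_2Q_1 = (-6, 9, 0); a normal to Π is R_2P_2 × R_2Q_1 = (27, 18, 6).
Using R_2: Π has equation 27x + 18y + 6z = -24.
Substitute r = (0, 13, -1) + t(1, 2, 0) into the plane: 228 + 63t = -24, so t = -4.
Intersection: (0, 13, -1) + (-4)·(1, 2, 0) = (-4, 5, -1).

(-4, 5, -1)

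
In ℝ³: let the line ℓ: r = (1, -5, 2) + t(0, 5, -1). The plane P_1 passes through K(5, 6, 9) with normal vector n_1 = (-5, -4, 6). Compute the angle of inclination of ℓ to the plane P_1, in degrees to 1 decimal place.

35.5

P_1: n_1·r = n_1·K gives -5x - 4y + 6z = 5.
sin θ = |n·v| / (|n||v|) = |-26| / (√77 · √26) = 0.58109.
θ ≈ 35.5°.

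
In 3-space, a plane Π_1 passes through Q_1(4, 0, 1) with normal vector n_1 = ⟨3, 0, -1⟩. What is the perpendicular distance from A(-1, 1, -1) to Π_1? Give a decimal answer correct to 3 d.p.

4.111

Π_1: n_1·r = n_1·Q_1 gives 3x - z = 11.
n·A − d = (3)·(-1) + (0)·(1) + (-1)·(-1) − 11 = -13; |n| = √10.
Distance = |-13| / √10 = 13/√10 ≈ 4.111.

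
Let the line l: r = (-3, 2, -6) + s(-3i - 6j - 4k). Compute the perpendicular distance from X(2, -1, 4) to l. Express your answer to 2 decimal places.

Taking (-3, 2, -6) on l with direction v = (-3, -6, -4): w = X − (-3, 2, -6) = (5, -3, 10), and w × v = (72, -10, -39).
Distance = |w × v| / |v| = √6805 / √61 ≈ 10.56.

10.56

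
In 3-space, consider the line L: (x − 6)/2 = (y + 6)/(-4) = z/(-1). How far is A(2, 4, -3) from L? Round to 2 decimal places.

5.35

L has direction (2, -4, -1) through (6, -6, 0).
Taking (6, -6, 0) on L with direction v = (2, -4, -1): w = A − (6, -6, 0) = (-4, 10, -3), and w × v = (-22, -10, -4).
Distance = |w × v| / |v| = √600 / √21 ≈ 5.35.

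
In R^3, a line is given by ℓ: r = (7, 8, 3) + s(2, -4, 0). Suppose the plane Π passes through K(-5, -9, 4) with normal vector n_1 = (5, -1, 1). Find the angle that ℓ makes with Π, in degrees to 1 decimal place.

Π: n_1·r = n_1·K gives 5x - y + z = -12.
sin θ = |n·v| / (|n||v|) = |14| / (√27 · √20) = 0.60246.
θ ≈ 37.0°.

37.0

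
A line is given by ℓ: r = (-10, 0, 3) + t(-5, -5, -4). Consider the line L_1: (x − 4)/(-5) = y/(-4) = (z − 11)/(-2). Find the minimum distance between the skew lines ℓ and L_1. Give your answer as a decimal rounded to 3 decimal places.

9.773

L_1 has direction (-5, -4, -2) through (4, 0, 11).
Common perpendicular direction n = (-5, -5, -4) × (-5, -4, -2) = (-6, 10, -5).
With w = (4, 0, 11) − (-10, 0, 3) = (14, 0, 8), w · n = -124.
Distance = |w · n| / |n| = |-124| / √161 ≈ 9.773.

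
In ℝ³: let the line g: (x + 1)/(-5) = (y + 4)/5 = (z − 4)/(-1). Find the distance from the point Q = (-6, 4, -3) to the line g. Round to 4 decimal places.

g has direction (-5, 5, -1) through (-1, -4, 4).
Taking (-1, -4, 4) on g with direction v = (-5, 5, -1): w = Q − (-1, -4, 4) = (-5, 8, -7), and w × v = (27, 30, 15).
Distance = |w × v| / |v| = √1854 / √51 ≈ 6.0293.

6.0293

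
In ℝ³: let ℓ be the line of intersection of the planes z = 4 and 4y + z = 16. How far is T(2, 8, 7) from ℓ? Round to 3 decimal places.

Direction of ℓ: (0, 0, 1) × (0, 4, 1) = (-4, 0, 0).
A point on ℓ: solving the two plane equations with x = 0 gives (0, 3, 4).
Taking (0, 3, 4) on ℓ with direction v = (-4, 0, 0): w = T − (0, 3, 4) = (2, 5, 3), and w × v = (0, -12, 20).
Distance = |w × v| / |v| = √544 / √16 ≈ 5.831.

5.831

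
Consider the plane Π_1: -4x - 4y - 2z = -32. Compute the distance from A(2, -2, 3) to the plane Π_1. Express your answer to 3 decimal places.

n·A − d = (-4)·(2) + (-4)·(-2) + (-2)·(3) − (-32) = 26; |n| = √36.
Distance = |26| / √36 = 26/√36 ≈ 4.333.

4.333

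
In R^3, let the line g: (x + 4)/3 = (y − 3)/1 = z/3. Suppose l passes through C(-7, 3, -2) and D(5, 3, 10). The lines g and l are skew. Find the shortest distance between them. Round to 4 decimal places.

g has direction (3, 1, 3) through (-4, 3, 0).
A direction vector for l is D − C = (12, 0, 12).
Common perpendicular direction n = (3, 1, 3) × (12, 0, 12) = (12, 0, -12).
With w = (-7, 3, -2) − (-4, 3, 0) = (-3, 0, -2), w · n = -12.
Distance = |w · n| / |n| = |-12| / √288 ≈ 0.7071.

0.7071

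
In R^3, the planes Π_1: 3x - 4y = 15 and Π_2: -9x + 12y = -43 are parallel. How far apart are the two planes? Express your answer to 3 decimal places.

Rescale Π_2 by 1/(-3): 3x - 4y = 43/3. Then distance = |15 − (43/3)| / √25 ≈ 0.133.

0.133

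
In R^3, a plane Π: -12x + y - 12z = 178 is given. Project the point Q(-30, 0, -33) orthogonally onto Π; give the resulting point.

(-6, -2, -9)

Foot = Q − λn with λ = (n·Q − d)/|n|² = (756 − 178)/289 = 2.
Foot = (-30, 0, -33) − 2·(-12, 1, -12) = (-6, -2, -9).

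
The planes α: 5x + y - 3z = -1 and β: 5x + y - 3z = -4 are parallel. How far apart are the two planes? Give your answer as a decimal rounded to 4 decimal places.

0.5071

Same normal n = (5, 1, -3) with |n| = √35; distance = |-1 − (-4)| / |n| = 3/√35 ≈ 0.5071.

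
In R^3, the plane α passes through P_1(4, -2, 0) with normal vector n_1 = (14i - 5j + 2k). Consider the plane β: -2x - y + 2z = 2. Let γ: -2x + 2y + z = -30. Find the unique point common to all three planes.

α: n_1·r = n_1·P_1 gives 14x - 5y + 2z = 66.
Solving the 3×3 linear system 14x - 5y + 2z = 66, -2x - y + 2z = 2, -2x + 2y + z = -30 (e.g. by elimination or Cramer's rule, determinant = -72) gives (1, -12, -4).

(1, -12, -4)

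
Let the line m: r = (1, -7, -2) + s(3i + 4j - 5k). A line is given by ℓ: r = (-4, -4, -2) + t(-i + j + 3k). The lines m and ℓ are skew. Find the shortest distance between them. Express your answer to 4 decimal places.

5.1555

Common perpendicular direction n = (3, 4, -5) × (-1, 1, 3) = (17, -4, 7).
With w = (-4, -4, -2) − (1, -7, -2) = (-5, 3, 0), w · n = -97.
Distance = |w · n| / |n| = |-97| / √354 ≈ 5.1555.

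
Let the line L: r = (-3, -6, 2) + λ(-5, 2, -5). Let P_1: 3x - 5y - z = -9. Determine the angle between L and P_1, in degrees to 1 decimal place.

sin θ = |n·v| / (|n||v|) = |-20| / (√35 · √54) = 0.46004.
θ ≈ 27.4°.

27.4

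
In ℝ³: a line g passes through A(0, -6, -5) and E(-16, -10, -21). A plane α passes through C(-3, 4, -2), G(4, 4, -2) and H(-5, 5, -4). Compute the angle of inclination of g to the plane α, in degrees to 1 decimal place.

27.8

A direction vector for g is E − A = (-16, -4, -16).
CG = (7, 0, 0), CH = (-2, 1, -2); a normal to α is CG × CH = (0, 14, 7).
Using C: α has equation 14y + 7z = 42.
sin θ = |n·v| / (|n||v|) = |-168| / (√245 · √528) = 0.46710.
θ ≈ 27.8°.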